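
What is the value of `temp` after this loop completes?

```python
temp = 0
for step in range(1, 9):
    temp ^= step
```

XOR of 1 to 8
`temp` takes the values: 0 → 1 → 3 → 0 → 4 → 1 → 7 → 0 → 8

Answer: 8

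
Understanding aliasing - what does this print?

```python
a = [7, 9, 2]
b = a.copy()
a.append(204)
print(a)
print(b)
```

Key concept: list.copy() creates independent copy.
Step by step:
`a = [7, 9, 2]` → a = [7, 9, 2]
`b = a.copy()` → b = [7, 9, 2]
`a.append(204)` → a = [7, 9, 2, 204]
`print(a)` → prints [7, 9, 2, 204]
`print(b)` → prints [7, 9, 2]

Answer:
[7, 9, 2, 204]
[7, 9, 2]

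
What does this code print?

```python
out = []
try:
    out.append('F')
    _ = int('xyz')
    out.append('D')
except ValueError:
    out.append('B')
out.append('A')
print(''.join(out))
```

Execution trace: 'F' (try body) → 'B' (except ValueError) → 'A' (after the try/except). Output: FBA

Answer: FBA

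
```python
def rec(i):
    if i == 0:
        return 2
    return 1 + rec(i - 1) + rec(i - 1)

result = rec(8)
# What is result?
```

rec(i) = 1 + 2·rec(i-1), rec(0)=2. Closed form: (2+1)·2^8 - 1 = 767.

Answer: 767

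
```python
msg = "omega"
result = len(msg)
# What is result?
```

Trace:
`msg = "omega"` → msg = 'omega'
`result = len(msg)` → result = 5
So result = 5

Answer: 5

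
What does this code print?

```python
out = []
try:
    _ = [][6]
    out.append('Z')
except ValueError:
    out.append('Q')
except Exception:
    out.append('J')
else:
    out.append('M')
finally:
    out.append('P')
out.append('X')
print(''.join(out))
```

Execution trace: 'J' (except Exception) → 'P' (finally) → 'X' (after the try/except). Output: JPX

Answer: JPX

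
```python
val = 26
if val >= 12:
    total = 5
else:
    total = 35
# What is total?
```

Trace:
`val = 26` → val = 26
`if val >= 12: ...` → val >= 12 is True → total = 5
So total = 5

Answer: 5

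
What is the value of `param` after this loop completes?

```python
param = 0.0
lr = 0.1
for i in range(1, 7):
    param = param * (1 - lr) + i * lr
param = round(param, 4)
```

Moving average with lr=0.1
`param` takes the values: 0.0 → 0.1 → 0.29 → 0.561 → 0.9049 → 1.31441 → 1.782969 → 1.783

Answer: 1.783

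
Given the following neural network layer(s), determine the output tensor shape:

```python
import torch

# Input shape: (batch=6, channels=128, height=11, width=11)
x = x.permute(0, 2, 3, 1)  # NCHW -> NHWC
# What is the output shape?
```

Input: (6, 128, 11, 11) -> Output: (6, 11, 11, 128)

Answer: (6, 11, 11, 128)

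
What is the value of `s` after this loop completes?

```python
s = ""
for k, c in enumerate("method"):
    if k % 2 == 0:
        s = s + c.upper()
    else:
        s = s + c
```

Uppercase even positions in 'method'
`s` takes the values: "" → "M" → "Me" → "MeT" → "MeTh" → "MeThO" → "MeThOd"

Answer: "MeThOd"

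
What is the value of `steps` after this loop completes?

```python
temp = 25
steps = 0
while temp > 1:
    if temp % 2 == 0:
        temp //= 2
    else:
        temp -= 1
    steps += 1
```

Steps to reduce 25 to 1
`steps` takes the values: 0 → 1 → 2 → 3 → 4 → 5 → 6

Answer: 6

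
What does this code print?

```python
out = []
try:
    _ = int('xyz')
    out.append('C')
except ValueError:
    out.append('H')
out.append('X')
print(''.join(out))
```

Execution trace: 'H' (except ValueError) → 'X' (after the try/except). Output: HX

Answer: HX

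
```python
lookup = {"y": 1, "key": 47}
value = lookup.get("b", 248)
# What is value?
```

Trace:
`lookup = {"y": 1, "key": 47}` → lookup = {'y': 1, 'key': 47}
`value = lookup.get("b", 248)` → value = 248
So value = 248

Answer: 248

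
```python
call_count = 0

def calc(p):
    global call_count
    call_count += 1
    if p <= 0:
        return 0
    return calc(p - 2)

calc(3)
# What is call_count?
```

Linear recursion stepping by 2: 3 calls from p=3 down to ≤0.

Answer: 3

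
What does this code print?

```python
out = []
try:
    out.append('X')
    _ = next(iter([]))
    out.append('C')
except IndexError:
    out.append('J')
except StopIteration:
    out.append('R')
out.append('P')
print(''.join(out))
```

Execution trace: 'X' (try body) → 'R' (except StopIteration) → 'P' (after the try/except). Output: XRP

Answer: XRP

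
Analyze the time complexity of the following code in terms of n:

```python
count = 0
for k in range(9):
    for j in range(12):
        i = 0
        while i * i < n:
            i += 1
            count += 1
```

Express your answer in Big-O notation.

Each loop level contributes: 1 × 1 × √n. Multiplying the contributions gives O(√n).

Answer: O(√n)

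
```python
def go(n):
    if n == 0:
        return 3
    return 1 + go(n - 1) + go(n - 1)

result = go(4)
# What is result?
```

go(n) = 1 + 2·go(n-1), go(0)=3. Closed form: (3+1)·2^4 - 1 = 63.

Answer: 63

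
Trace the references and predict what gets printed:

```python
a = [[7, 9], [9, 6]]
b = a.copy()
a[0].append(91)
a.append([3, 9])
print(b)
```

Key concept: shallow copy with nested lists.
Step by step:
`a = [[7, 9], [9, 6]]` → a = [[7, 9], [9, 6]]
`b = a.copy()` → b = [[7, 9], [9, 6]]
`a[0].append(91)` → a = [[7, 9, 91], [9, 6]]; b = [[7, 9, 91], [9, 6]]
`a.append([3, 9])` → a = [[7, 9, 91], [9, 6], [3, 9]]
`print(b)` → prints [[7, 9, 91], [9, 6]]

Answer: [[7, 9, 91], [9, 6]]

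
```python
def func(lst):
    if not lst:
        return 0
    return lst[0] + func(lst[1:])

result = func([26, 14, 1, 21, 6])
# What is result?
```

26 + 14 + 1 + 21 + 6 + 0 = 68

Answer: 68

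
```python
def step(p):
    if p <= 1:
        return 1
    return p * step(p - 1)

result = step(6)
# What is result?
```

step(6) = 6 * 5 * 4 * 3 * 2 * 1 = 720

Answer: 720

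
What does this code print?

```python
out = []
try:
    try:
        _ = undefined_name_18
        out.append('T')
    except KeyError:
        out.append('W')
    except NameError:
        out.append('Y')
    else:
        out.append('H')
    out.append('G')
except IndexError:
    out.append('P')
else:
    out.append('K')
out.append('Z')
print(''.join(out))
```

Execution trace: 'Y' (inner except NameError) → 'G' (try body, no exception) → 'K' (else) → 'Z' (after the try/except). Output: YGKZ

Answer: YGKZ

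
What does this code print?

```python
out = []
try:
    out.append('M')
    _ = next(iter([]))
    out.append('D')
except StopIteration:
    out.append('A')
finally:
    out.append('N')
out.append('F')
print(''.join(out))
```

Execution trace: 'M' (try body) → 'A' (except StopIteration) → 'N' (finally) → 'F' (after the try/except). Output: MANF

Answer: MANF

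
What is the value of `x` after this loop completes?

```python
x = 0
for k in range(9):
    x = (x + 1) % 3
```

Increment mod 3, 9 times = 0
`x` takes the values: 0 → 1 → 2 → 0 → 1 → 2 → 0 → 1 → 2 → 0

Answer: 0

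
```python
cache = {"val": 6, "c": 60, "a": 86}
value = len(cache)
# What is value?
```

Trace:
`cache = {"val": 6, "c": 60, "a": 86}` → cache = {'val': 6, 'c': 60, 'a': 86}
`value = len(cache)` → value = 3
So value = 3

Answer: 3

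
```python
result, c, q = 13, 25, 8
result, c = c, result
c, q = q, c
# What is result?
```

Trace:
`result, c, q = 13, 25, 8` → result = 13; c = 25; q = 8
`result, c = c, result` → result = 25; c = 13
`c, q = q, c` → c = 8; q = 13
So result = 25

Answer: 25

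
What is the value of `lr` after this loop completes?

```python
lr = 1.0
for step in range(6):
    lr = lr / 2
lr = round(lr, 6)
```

Halving LR 6 times: 1 / 2^6
`lr` takes the values: 1.0 → 0.5 → 0.25 → 0.125 → 0.0625 → 0.03125 → 0.015625

Answer: 0.015625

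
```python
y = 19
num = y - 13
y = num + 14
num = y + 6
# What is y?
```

Trace:
`y = 19` → y = 19
`num = y - 13` → num = 6
`y = num + 14` → y = 20
`num = y + 6` → num = 26
So y = 20

Answer: 20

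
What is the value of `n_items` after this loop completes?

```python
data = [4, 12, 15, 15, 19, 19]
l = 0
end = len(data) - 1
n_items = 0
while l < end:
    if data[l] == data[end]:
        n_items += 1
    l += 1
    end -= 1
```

Count matching pairs from ends
`n_items` takes the values: 0 → 1

Answer: 1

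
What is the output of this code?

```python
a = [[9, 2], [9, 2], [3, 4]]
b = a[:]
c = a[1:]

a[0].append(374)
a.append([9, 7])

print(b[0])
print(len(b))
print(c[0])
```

Key concept: slice with nested mutation.
Step by step:
`a = [[9, 2], [9, 2], [3, 4]]` → a = [[9, 2], [9, 2], [3, 4]]
`b = a[:]` → b = [[9, 2], [9, 2], [3, 4]]
`c = a[1:]` → c = [[9, 2], [3, 4]]
`a[0].append(374)` → a = [[9, 2, 374], [9, 2], [3, 4]]; b = [[9, 2, 374], [9, 2], [3, 4]]
`a.append([9, 7])` → a = [[9, 2, 374], [9, 2], [3, 4], [9, 7]]
`print(b[0])` → prints [9, 2, 374]
`print(len(b))` → prints 3
`print(c[0])` → prints [9, 2]

Answer:
[9, 2, 374]
3
[9, 2]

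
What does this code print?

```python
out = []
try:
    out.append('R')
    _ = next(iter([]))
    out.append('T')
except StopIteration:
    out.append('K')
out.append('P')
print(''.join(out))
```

Execution trace: 'R' (try body) → 'K' (except StopIteration) → 'P' (after the try/except). Output: RKP

Answer: RKP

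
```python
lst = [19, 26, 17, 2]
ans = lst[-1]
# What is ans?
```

Trace:
`lst = [19, 26, 17, 2]` → lst = [19, 26, 17, 2]
`ans = lst[-1]` → ans = 2
So ans = 2

Answer: 2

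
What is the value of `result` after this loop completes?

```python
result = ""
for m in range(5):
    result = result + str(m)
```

Concatenate digits 0 to 4
`result` takes the values: "" → "0" → "01" → "012" → "0123" → "01234"

Answer: "01234"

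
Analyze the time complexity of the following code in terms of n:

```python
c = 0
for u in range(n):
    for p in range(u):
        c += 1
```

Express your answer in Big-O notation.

Each loop level contributes: n × n. Multiplying the contributions gives O(n^2).

Answer: O(n^2)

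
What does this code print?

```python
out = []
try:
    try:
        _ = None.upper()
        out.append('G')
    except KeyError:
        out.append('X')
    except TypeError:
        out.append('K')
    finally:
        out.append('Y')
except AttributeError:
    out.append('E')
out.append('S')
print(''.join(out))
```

Execution trace: 'Y' (finally) → 'E' (outer except AttributeError) → 'S' (after the try/except). Output: YES

Answer: YES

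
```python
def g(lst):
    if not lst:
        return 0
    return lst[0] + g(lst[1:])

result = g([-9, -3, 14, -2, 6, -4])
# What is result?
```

(-9) + (-3) + 14 + (-2) + 6 + (-4) + 0 = 2

Answer: 2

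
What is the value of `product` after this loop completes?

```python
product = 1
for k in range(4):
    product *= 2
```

2^4 = 16
`product` takes the values: 1 → 2 → 4 → 8 → 16

Answer: 16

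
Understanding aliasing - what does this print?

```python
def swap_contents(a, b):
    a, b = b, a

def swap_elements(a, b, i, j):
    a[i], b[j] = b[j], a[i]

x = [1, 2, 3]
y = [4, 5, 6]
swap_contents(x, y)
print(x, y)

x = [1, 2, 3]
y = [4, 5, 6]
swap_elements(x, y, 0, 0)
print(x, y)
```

Key concept: parameter rebinding vs mutation.
Step by step:
`x = [1, 2, 3]` → x = [1, 2, 3]
`y = [4, 5, 6]` → y = [4, 5, 6]
`swap_contents(x, y)` → no visible change to tracked variables
`print(x, y)` → prints [1, 2, 3] [4, 5, 6]
`x = [1, 2, 3]` → x = [1, 2, 3]
`y = [4, 5, 6]` → y = [4, 5, 6]
`swap_elements(x, y, 0, 0)` → x = [4, 2, 3]; y = [1, 5, 6]
`print(x, y)` → prints [4, 2, 3] [1, 5, 6]

Answer:
[1, 2, 3] [4, 5, 6]
[4, 2, 3] [1, 5, 6]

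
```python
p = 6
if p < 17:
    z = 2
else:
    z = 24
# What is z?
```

Trace:
`p = 6` → p = 6
`if p < 17: ...` → p < 17 is True → z = 2
So z = 2

Answer: 2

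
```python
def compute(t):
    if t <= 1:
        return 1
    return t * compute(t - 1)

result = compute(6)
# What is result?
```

compute(6) = 6 * 5 * 4 * 3 * 2 * 1 = 720

Answer: 720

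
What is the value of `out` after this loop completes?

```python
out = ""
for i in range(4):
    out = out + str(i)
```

Concatenate digits 0 to 3
`out` takes the values: "" → "0" → "01" → "012" → "0123"

Answer: "0123"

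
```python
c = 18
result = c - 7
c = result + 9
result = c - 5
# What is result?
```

Trace:
`c = 18` → c = 18
`result = c - 7` → result = 11
`c = result + 9` → c = 20
`result = c - 5` → result = 15
So result = 15

Answer: 15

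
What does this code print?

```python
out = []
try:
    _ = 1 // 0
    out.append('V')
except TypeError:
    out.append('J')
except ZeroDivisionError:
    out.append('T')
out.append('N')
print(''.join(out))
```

Execution trace: 'T' (except ZeroDivisionError) → 'N' (after the try/except). Output: TN

Answer: TN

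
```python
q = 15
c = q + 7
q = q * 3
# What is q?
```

Trace:
`q = 15` → q = 15
`c = q + 7` → c = 22
`q = q * 3` → q = 45
So q = 45

Answer: 45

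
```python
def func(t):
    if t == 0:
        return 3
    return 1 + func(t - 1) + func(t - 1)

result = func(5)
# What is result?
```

func(t) = 1 + 2·func(t-1), func(0)=3. Closed form: (3+1)·2^5 - 1 = 127.

Answer: 127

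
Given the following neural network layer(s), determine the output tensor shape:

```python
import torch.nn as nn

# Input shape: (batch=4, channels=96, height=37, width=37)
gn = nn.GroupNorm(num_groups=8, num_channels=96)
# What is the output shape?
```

Input: (4, 96, 37, 37) -> Output: (4, 96, 37, 37)

Answer: (4, 96, 37, 37)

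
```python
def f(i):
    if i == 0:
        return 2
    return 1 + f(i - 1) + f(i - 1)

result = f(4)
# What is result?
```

f(i) = 1 + 2·f(i-1), f(0)=2. Closed form: (2+1)·2^4 - 1 = 47.

Answer: 47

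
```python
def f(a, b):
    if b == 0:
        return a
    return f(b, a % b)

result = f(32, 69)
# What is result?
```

f(32, 69) -> f(69, 32) -> f(32, 5) -> f(5, 2) -> f(2, 1) -> f(1, 0) -> 1

Answer: 1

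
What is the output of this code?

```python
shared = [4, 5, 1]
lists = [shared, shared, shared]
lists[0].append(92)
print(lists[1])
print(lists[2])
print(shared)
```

Key concept: list of same reference.
Step by step:
`shared = [4, 5, 1]` → shared = [4, 5, 1]
`lists = [shared, shared, shared]` → lists = [[4, 5, 1], [4, 5, 1], [4, 5, 1]]
`lists[0].append(92)` → shared = [4, 5, 1, 92]; lists = [[4, 5, 1, 92], [4, 5, 1, 92], [4, 5, 1, 92]]
`print(lists[1])` → prints [4, 5, 1, 92]
`print(lists[2])` → prints [4, 5, 1, 92]
`print(shared)` → prints [4, 5, 1, 92]

Answer:
[4, 5, 1, 92]
[4, 5, 1, 92]
[4, 5, 1, 92]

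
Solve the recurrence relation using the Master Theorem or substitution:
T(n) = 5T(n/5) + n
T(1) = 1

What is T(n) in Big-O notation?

By Master Theorem: a=5, b=5, f(n)=n. Since log_5(5) = 1 and f(n) = Θ(n^1), Case 2 applies. T(n) = O(n log n).

Answer: O(n log n)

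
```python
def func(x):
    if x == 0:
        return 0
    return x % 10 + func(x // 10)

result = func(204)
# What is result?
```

Sum of digits of 204: 4 + 0 + 2 = 6

Answer: 6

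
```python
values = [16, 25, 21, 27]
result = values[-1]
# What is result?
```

Trace:
`values = [16, 25, 21, 27]` → values = [16, 25, 21, 27]
`result = values[-1]` → result = 27
So result = 27

Answer: 27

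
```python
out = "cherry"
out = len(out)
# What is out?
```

Trace:
`out = "cherry"` → out = 'cherry'
`out = len(out)` → out = 6
So out = 6

Answer: 6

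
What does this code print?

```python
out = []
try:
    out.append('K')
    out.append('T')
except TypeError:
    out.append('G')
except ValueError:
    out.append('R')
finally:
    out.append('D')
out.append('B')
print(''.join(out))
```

Execution trace: 'K' (try body) → 'T' (try body, no exception) → 'D' (finally) → 'B' (after the try/except). Output: KTDB

Answer: KTDB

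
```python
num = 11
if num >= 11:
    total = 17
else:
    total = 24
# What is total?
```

Trace:
`num = 11` → num = 11
`if num >= 11: ...` → num >= 11 is True → total = 17
So total = 17

Answer: 17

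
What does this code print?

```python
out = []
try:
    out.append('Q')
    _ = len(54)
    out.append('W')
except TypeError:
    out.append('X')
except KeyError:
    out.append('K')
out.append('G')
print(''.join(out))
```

Execution trace: 'Q' (try body) → 'X' (except TypeError) → 'G' (after the try/except). Output: QXG

Answer: QXG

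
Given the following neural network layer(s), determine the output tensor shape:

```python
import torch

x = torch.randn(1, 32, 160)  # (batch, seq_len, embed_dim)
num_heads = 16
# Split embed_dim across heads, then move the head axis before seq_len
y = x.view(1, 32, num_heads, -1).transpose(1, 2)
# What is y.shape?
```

Input: (1, 32, 160) -> head_dim = 160 // 16 = 10; after view: (1, 32, 16, 10) -> after transpose(1, 2): (1, 16, 32, 10) -> Output: (1, 16, 32, 10)

Answer: (1, 16, 32, 10)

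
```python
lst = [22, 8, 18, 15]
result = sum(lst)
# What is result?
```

Trace:
`lst = [22, 8, 18, 15]` → lst = [22, 8, 18, 15]
`result = sum(lst)` → result = 63
So result = 63

Answer: 63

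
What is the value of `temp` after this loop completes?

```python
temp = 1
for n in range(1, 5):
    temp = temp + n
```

Start at 1, add 1 through 4
`temp` takes the values: 1 → 2 → 4 → 7 → 11

Answer: 11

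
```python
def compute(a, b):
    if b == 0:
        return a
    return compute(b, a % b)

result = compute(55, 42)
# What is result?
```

compute(55, 42) -> compute(42, 13) -> compute(13, 3) -> compute(3, 1) -> compute(1, 0) -> 1

Answer: 1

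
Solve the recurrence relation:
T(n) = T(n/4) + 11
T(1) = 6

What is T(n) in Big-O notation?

Each step divides n by 4 and adds 11. After log_4(n) steps we reach T(1)=6. So T(n) = 11·log_4(n) + 6 = O(log n).

Answer: O(log n)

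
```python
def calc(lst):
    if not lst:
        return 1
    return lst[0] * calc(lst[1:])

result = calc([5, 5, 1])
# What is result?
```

Product over [5, 5, 1] = 5 * 5 * 1 = 25

Answer: 25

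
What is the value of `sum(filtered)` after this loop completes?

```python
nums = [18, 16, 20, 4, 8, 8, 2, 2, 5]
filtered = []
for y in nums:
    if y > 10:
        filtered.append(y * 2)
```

Sum of doubled values > 10
`filtered` takes the values: [] → [36] → [36, 32] → [36, 32, 40]
So `sum(filtered)` = 108

Answer: 108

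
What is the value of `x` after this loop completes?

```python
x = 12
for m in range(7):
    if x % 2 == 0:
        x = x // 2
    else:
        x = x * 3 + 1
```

Collatz-style transformation from 12
`x` takes the values: 12 → 6 → 3 → 10 → 5 → 16 → 8 → 4

Answer: 4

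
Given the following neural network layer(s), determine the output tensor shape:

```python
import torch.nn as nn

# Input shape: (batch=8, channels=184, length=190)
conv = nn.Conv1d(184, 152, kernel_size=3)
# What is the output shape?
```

Input: (8, 184, 190) -> Output: (8, 152, 188)

Answer: (8, 152, 188)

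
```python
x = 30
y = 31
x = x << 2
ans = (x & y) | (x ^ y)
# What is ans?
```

Trace:
`x = 30` → x = 30
`y = 31` → y = 31
`x = x << 2` → x = 120
`ans = (x & y) | (x ^ y)` → ans = 127
So ans = 127

Answer: 127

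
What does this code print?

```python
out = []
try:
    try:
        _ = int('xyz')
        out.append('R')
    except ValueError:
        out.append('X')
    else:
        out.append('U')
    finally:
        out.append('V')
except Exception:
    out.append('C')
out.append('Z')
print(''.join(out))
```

Execution trace: 'X' (inner except ValueError) → 'V' (inner finally) → 'Z' (after the try/except). Output: XVZ

Answer: XVZ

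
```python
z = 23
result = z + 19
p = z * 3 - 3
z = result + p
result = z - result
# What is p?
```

Trace:
`z = 23` → z = 23
`result = z + 19` → result = 42
`p = z * 3 - 3` → p = 66
`z = result + p` → z = 108
`result = z - result` → result = 66
So p = 66

Answer: 66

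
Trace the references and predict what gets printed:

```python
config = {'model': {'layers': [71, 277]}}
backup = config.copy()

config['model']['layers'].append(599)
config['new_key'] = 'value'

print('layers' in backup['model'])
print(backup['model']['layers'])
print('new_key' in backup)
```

Key concept: shallow copy gotcha with nested dict.
Step by step:
`config = {'model': {'layers': [71, 277]}}` → config = {'model': {'layers': [71, 277]}}
`backup = config.copy()` → backup = {'model': {'layers': [71, 277]}}
`config['model']['layers'].append(599)` → config = {'model': {'layers': [71, 277, 599]}}; backup = {'model': {'layers': [71, 277, 599]}}
`config['new_key'] = 'value'` → config = {'model': {'layers': [71, 277, 599]}, 'new_key': 'value'}
`print('layers' in backup['model'])` → prints True
`print(backup['model']['layers'])` → prints [71, 277, 599]
`print('new_key' in backup)` → prints False

Answer:
True
[71, 277, 599]
False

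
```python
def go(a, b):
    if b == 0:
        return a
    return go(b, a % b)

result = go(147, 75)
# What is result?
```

go(147, 75) -> go(75, 72) -> go(72, 3) -> go(3, 0) -> 3

Answer: 3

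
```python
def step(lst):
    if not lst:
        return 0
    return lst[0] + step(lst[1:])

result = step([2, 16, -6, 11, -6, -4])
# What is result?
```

2 + 16 + (-6) + 11 + (-6) + (-4) + 0 = 13

Answer: 13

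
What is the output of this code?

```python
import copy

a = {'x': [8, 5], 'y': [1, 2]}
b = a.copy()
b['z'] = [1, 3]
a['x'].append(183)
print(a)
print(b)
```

Key concept: shallow copy of dict with mutable values.
Step by step:
`a = {'x': [8, 5], 'y': [1, 2]}` → a = {'x': [8, 5], 'y': [1, 2]}
`b = a.copy()` → b = {'x': [8, 5], 'y': [1, 2]}
`b['z'] = [1, 3]` → b = {'x': [8, 5], 'y': [1, 2], 'z': [1, 3]}
`a['x'].append(183)` → a = {'x': [8, 5, 183], 'y': [1, 2]}; b = {'x': [8, 5, 183], 'y': [1, 2], 'z': [1, 3]}
`print(a)` → prints {'x': [8, 5, 183], 'y': [1, 2]}
`print(b)` → prints {'x': [8, 5, 183], 'y': [1, 2], 'z': [1, 3]}

Answer:
{'x': [8, 5, 183], 'y': [1, 2]}
{'x': [8, 5, 183], 'y': [1, 2], 'z': [1, 3]}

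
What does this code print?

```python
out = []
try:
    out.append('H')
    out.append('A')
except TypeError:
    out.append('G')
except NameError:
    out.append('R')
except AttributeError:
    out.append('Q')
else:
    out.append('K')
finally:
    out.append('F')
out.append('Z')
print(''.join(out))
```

Execution trace: 'H' (try body) → 'A' (try body, no exception) → 'K' (else) → 'F' (finally) → 'Z' (after the try/except). Output: HAKFZ

Answer: HAKFZ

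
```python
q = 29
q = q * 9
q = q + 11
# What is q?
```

Trace:
`q = 29` → q = 29
`q = q * 9` → q = 261
`q = q + 11` → q = 272
So q = 272

Answer: 272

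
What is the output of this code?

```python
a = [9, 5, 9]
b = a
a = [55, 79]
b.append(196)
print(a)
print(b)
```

Key concept: rebinding vs mutation: a is rebound to a new list, b still points at the original.
Step by step:
`a = [9, 5, 9]` → a = [9, 5, 9]
`b = a` → b = [9, 5, 9] (same object as a)
`a = [55, 79]` → a = [55, 79]
`b.append(196)` → b = [9, 5, 9, 196]
`print(a)` → prints [55, 79]
`print(b)` → prints [9, 5, 9, 196]

Answer:
[55, 79]
[9, 5, 9, 196]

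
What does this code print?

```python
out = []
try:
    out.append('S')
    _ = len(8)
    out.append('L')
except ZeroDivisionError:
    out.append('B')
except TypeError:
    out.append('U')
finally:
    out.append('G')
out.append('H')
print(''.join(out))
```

Execution trace: 'S' (try body) → 'U' (except TypeError) → 'G' (finally) → 'H' (after the try/except). Output: SUGH

Answer: SUGH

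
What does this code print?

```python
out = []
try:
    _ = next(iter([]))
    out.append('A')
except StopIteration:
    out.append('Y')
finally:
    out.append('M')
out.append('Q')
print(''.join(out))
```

Execution trace: 'Y' (except StopIteration) → 'M' (finally) → 'Q' (after the try/except). Output: YMQ

Answer: YMQ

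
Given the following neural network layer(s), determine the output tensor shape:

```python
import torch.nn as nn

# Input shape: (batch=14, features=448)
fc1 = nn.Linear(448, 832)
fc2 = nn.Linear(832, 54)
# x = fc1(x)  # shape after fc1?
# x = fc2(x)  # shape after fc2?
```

Input: (14, 448) -> after fc1: (14, 832) -> Output: (14, 54)

Answer: (14, 54)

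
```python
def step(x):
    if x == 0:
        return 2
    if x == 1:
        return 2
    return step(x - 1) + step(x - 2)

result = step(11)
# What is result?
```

Build up from base cases: step(0)=2, step(1)=2, step(2)=4, step(3)=6, step(4)=10, step(5)=16, step(6)=26, ..., step(11)=288

Answer: 288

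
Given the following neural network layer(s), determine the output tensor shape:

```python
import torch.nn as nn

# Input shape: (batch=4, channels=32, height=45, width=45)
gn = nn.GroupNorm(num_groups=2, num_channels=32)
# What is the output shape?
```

Input: (4, 32, 45, 45) -> Output: (4, 32, 45, 45)

Answer: (4, 32, 45, 45)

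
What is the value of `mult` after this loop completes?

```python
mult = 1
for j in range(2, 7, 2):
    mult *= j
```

Product of even numbers 2 to 6
`mult` takes the values: 1 → 2 → 8 → 48

Answer: 48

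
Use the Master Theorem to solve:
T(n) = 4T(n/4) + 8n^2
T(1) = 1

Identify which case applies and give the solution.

a=4, b=4, f(n)=8n^2. log_4(4) = 1. Since c=2 > 1 and the regularity condition holds (4(n/4)^2 = (4/4^2)n^2 with 4/4^2 < 1), Case 3 applies: T(n) = Θ(f(n)) = O(n^2).

Answer: O(n^2) - Case 3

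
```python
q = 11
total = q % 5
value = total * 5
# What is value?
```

Trace:
`q = 11` → q = 11
`total = q % 5` → total = 1
`value = total * 5` → value = 5
So value = 5

Answer: 5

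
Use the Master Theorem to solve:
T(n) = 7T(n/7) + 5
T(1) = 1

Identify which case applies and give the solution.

a=7, b=7, f(n)=5. log_7(7) = 1. Since c=0 < 1, Case 1 applies: T(n) = Θ(n^log_b(a)) = O(n).

Answer: O(n) - Case 1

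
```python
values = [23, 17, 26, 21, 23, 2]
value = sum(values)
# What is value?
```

Trace:
`values = [23, 17, 26, 21, 23, 2]` → values = [23, 17, 26, 21, 23, 2]
`value = sum(values)` → value = 112
So value = 112

Answer: 112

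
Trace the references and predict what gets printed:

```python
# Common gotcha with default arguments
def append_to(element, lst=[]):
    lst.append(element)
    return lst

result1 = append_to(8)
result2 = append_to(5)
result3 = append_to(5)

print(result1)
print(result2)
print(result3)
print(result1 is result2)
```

Key concept: mutable default argument gotcha.
Step by step:
`result1 = append_to(8)` → result1 = [8]
`result2 = append_to(5)` → result1 = [8, 5] (same object as result2); result2 = [8, 5] (same object as result1)
`result3 = append_to(5)` → result1 = [8, 5, 5] (same object as result2, result3); result2 = [8, 5, 5] (same object as result1, result3); result3 = [8, 5, 5] (same object as result1, result2)
`print(result1)` → prints [8, 5, 5]
`print(result2)` → prints [8, 5, 5]
`print(result3)` → prints [8, 5, 5]
`print(result1 is result2)` → prints True

Answer:
[8, 5, 5]
[8, 5, 5]
[8, 5, 5]
True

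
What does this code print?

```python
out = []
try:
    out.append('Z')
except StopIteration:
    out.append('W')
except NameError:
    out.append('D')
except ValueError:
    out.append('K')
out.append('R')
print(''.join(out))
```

Execution trace: 'Z' (try body, no exception) → 'R' (after the try/except). Output: ZR

Answer: ZR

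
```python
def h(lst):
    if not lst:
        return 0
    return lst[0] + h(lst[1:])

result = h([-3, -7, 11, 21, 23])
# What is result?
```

(-3) + (-7) + 11 + 21 + 23 + 0 = 45

Answer: 45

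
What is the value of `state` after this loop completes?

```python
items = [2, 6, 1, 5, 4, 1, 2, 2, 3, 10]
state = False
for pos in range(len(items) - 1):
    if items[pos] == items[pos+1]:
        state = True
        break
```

Check consecutive duplicates in [2, 6, 1, 5, 4, 1, 2, 2, 3, 10]
`state` takes the values: False → True

Answer: True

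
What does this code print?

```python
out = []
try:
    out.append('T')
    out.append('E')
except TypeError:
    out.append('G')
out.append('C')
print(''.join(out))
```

Execution trace: 'T' (try body) → 'E' (try body, no exception) → 'C' (after the try/except). Output: TEC

Answer: TEC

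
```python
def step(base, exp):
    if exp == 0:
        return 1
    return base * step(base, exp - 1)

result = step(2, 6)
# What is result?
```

step(2, 6) = 2 * 2 * 2 * 2 * 2 * 2 = 64

Answer: 64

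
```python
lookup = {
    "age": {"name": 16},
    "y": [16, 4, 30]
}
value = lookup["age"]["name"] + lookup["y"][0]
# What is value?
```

Trace:
`lookup = { ...` → lookup = {'age': {'name': 16}, 'y': [16, 4, 30]}
`value = lookup["age"]["name"] + lookup["y"][0]` → value = 32
So value = 32

Answer: 32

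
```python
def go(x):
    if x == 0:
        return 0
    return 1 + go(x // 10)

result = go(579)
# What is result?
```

Count of digits of 579: 3

Answer: 3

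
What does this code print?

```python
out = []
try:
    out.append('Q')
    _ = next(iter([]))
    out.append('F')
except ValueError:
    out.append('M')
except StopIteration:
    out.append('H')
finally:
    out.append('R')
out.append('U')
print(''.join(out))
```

Execution trace: 'Q' (try body) → 'H' (except StopIteration) → 'R' (finally) → 'U' (after the try/except). Output: QHRU

Answer: QHRU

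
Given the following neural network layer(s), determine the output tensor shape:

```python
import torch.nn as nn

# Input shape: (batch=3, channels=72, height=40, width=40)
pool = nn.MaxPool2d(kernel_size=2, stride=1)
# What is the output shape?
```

Input: (3, 72, 40, 40) -> Output: (3, 72, 39, 39)

Answer: (3, 72, 39, 39)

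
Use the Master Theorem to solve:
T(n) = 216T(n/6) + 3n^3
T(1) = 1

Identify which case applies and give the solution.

a=216, b=6, f(n)=3n^3. log_6(216) = 3. Since c=3 = 3, Case 2 applies: T(n) = Θ(n^log_b(a) · log n) = O(n^3 log n).

Answer: O(n^3 log n) - Case 2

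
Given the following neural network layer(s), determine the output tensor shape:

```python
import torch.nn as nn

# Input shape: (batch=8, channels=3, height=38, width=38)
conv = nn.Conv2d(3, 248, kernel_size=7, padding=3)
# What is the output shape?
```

Input: (8, 3, 38, 38) -> Output: (8, 248, 38, 38)

Answer: (8, 248, 38, 38)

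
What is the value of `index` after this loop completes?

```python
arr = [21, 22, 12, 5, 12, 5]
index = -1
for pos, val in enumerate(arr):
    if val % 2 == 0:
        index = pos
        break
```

First even number index in [21, 22, 12, 5, 12, 5]
`index` takes the values: -1 → 1

Answer: 1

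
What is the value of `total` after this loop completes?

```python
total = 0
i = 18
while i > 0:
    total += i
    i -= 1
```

Sum 18 down to 1
`total` takes the values: 0 → 18 → 35 → 51 → 66 → 80 → 93 → 105 → 116 → 126 → 135 → 143 → 150 → 156 → 161 → 165 → 168 → 170 → 171

Answer: 171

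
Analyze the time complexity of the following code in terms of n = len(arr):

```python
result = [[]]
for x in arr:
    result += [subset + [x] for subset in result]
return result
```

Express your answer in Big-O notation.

This is subset (power-set) generation — 2^n subsets, each materialised as a list of up to n elements. Time complexity: O(n · 2^n).

Answer: O(n · 2^n)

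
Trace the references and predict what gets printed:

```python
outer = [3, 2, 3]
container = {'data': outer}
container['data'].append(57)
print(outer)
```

Key concept: dict holds reference to list.
Step by step:
`outer = [3, 2, 3]` → outer = [3, 2, 3]
`container = {'data': outer}` → container = {'data': [3, 2, 3]}
`container['data'].append(57)` → outer = [3, 2, 3, 57]; container = {'data': [3, 2, 3, 57]}
`print(outer)` → prints [3, 2, 3, 57]

Answer: [3, 2, 3, 57]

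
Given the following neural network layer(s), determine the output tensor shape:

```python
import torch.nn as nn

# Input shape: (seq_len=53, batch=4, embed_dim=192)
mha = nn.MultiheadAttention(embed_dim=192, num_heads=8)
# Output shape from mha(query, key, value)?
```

Input: (53, 4, 192) -> Output: (53, 4, 192)

Answer: (53, 4, 192)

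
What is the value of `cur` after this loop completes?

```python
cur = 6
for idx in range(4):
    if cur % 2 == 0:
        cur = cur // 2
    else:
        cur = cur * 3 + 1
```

Collatz-style transformation from 6
`cur` takes the values: 6 → 3 → 10 → 5 → 16

Answer: 16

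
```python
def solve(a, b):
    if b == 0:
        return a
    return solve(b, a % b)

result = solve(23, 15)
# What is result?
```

solve(23, 15) -> solve(15, 8) -> solve(8, 7) -> solve(7, 1) -> solve(1, 0) -> 1

Answer: 1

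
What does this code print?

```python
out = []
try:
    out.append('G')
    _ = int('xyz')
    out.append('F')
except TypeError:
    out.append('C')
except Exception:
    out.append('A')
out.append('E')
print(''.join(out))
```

Execution trace: 'G' (try body) → 'A' (except Exception) → 'E' (after the try/except). Output: GAE

Answer: GAE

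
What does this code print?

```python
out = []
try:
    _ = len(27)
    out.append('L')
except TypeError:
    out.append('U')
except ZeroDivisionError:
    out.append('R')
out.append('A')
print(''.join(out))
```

Execution trace: 'U' (except TypeError) → 'A' (after the try/except). Output: UA

Answer: UA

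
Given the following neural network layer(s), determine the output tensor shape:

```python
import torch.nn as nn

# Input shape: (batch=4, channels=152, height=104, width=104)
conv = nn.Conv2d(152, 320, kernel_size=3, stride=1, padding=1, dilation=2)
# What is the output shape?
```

Input: (4, 152, 104, 104) -> Output: (4, 320, 102, 102)

Answer: (4, 320, 102, 102)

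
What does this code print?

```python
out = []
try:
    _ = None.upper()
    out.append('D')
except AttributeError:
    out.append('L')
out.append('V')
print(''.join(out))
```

Execution trace: 'L' (except AttributeError) → 'V' (after the try/except). Output: LV

Answer: LV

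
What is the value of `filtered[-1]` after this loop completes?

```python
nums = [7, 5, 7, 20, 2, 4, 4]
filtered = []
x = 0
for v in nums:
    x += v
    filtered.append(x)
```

Cumulative sum ends at 49
`filtered` takes the values: [] → [7] → [7, 12] → [7, 12, 19] → [7, 12, 19, 39] → [7, 12, 19, 39, 41] → [7, 12, 19, 39, 41, 45] → [7, 12, 19, 39, 41, 45, 49]
So `filtered[-1]` = 49

Answer: 49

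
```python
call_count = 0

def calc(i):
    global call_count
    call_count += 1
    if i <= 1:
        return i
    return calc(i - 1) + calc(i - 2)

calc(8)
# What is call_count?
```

Calls(i) = 1 + Calls(i-1) + Calls(i-2); Calls(0)=Calls(1)=1. For i=8 this gives 67.

Answer: 67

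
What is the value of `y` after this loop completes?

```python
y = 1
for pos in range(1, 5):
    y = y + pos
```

Start at 1, add 1 through 4
`y` takes the values: 1 → 2 → 4 → 7 → 11

Answer: 11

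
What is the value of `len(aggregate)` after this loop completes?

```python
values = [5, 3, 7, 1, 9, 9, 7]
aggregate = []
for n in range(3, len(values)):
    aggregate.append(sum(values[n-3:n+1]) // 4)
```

Number of 4-element averages
`aggregate` takes the values: [] → [4] → [4, 5] → [4, 5, 6] → [4, 5, 6, 6]
So `len(aggregate)` = 4

Answer: 4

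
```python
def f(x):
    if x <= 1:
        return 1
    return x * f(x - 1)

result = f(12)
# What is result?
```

f(12) = 12 * 11 * 10 * 9 * 8 * 7 * 6 * 5 * 4 * 3 * 2 * 1 = 479001600

Answer: 479001600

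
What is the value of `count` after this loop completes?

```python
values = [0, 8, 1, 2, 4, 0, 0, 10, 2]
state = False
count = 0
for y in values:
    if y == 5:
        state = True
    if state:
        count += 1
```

Count elements after first 5 in [0, 8, 1, 2, 4, 0, 0, 10, 2]
`count` takes the values: 0

Answer: 0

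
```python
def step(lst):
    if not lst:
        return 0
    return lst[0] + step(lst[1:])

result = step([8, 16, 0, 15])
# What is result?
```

8 + 16 + 0 + 15 + 0 = 39

Answer: 39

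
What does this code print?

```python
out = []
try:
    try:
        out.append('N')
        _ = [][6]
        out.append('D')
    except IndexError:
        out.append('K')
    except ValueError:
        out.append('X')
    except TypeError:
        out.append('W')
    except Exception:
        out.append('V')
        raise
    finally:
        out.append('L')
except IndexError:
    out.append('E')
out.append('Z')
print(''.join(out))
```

Execution trace: 'N' (inner try body) → 'K' (inner except IndexError) → 'L' (inner finally) → 'Z' (after the try/except). Output: NKLZ

Answer: NKLZ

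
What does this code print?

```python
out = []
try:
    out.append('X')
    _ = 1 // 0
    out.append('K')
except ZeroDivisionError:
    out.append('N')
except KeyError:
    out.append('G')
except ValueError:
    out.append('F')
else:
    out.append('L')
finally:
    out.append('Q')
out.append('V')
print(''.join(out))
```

Execution trace: 'X' (try body) → 'N' (except ZeroDivisionError) → 'Q' (finally) → 'V' (after the try/except). Output: XNQV

Answer: XNQV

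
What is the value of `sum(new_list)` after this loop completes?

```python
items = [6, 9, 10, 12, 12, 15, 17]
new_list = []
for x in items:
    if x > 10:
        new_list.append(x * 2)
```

Sum of doubled values > 10
`new_list` takes the values: [] → [24] → [24, 24] → [24, 24, 30] → [24, 24, 30, 34]
So `sum(new_list)` = 112

Answer: 112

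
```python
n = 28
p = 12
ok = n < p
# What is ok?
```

Trace:
`n = 28` → n = 28
`p = 12` → p = 12
`ok = n < p` → ok = False
So ok = False

Answer: False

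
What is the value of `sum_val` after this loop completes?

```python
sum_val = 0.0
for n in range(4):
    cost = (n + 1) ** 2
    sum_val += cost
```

Sum of squared losses 1² + 2² + ... + 4²
`sum_val` takes the values: 0.0 → 1.0 → 5.0 → 14.0 → 30.0

Answer: 30.0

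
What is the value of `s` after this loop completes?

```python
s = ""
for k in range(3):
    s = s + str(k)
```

Concatenate digits 0 to 2
`s` takes the values: "" → "0" → "01" → "012"

Answer: "012"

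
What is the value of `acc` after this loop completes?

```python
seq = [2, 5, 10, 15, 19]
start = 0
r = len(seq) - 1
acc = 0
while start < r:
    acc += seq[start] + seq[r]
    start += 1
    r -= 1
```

Sum of pairs from ends
`acc` takes the values: 0 → 21 → 41

Answer: 41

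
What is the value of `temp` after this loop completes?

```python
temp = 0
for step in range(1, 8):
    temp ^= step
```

XOR of 1 to 7
`temp` takes the values: 0 → 1 → 3 → 0 → 4 → 1 → 7 → 0

Answer: 0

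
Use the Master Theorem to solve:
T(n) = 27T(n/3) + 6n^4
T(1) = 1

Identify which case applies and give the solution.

a=27, b=3, f(n)=6n^4. log_3(27) = 3. Since c=4 > 3 and the regularity condition holds (27(n/3)^4 = (27/3^4)n^4 with 27/3^4 < 1), Case 3 applies: T(n) = Θ(f(n)) = O(n^4).

Answer: O(n^4) - Case 3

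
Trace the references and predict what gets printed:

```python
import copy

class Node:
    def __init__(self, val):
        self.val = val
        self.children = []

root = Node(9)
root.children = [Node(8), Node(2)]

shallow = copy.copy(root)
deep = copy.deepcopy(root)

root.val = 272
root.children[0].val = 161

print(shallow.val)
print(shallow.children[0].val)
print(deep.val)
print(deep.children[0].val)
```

Key concept: deep copy with custom objects.
Step by step:
`root = Node(9)` → root = Node(val=9, children=[])
`root.children = [Node(8), Node(2)]` → root = Node(val=9, children=[Node(val=8, children=[]), Node(val=2, children=[])])
`shallow = copy.copy(root)` → shallow = Node(val=9, children=[Node(val=8, children=[]), Node(val=2, children=[])])
`deep = copy.deepcopy(root)` → deep = Node(val=9, children=[Node(val=8, children=[]), Node(val=2, children=[])])
`root.val = 272` → root = Node(val=272, children=[Node(val=8, children=[]), Node(val=2, children=[])])
`root.children[0].val = 161` → root = Node(val=272, children=[Node(val=161, children=[]), Node(val=2, children=[])]); shallow = Node(val=9, children=[Node(val=161, children=[]), Node(val=2, children=[])])
`print(shallow.val)` → prints 9
`print(shallow.children[0].val)` → prints 161
`print(deep.val)` → prints 9
`print(deep.children[0].val)` → prints 8

Answer:
9
161
9
8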